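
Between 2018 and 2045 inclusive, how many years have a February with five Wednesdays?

February has 28 days (29 in leap years); it has five Wednesdays when Wednesday falls among the first (month-length − 28) days — i.e. when February 1 is Wednesday in a leap year (never in a common year).
February 1 by year: 2018:Thu 2019:Fri 2020:Sat 2021:Mon 2022:Tue 2023:Wed 2024:Thu 2025:Sat 2026:Sun 2027:Mon 2028:Tue 2029:Thu 2030:Fri 2031:Sat 2032:Sun 2033:Tue 2034:Wed 2035:Thu 2036:Fri 2037:Sun 2038:Mon 2039:Tue 2040:Wed✓ 2041:Fri 2042:Sat 2043:Sun 2044:Mon 2045:Wed
Years with five Wednesdays: 2040 → 1.

1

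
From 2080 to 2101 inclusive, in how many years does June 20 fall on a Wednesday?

Track June 20's weekday year by year (advancing +1, or +2 across a Feb 29):
  2080: Thu  2081: Fri (+1)  2082: Sat (+1)  2083: Sun (+1)  2084: Tue (+2)
  2085: Wed (+1) ✓  2086: Thu (+1)  2087: Fri (+1)  2088: Sun (+2)  2089: Mon (+1)
  2090: Tue (+1)  2091: Wed (+1) ✓  2092: Fri (+2)  2093: Sat (+1)  2094: Sun (+1)
  2095: Mon (+1)  2096: Wed (+2) ✓  2097: Thu (+1)  2098: Fri (+1)  2099: Sat (+1)
  2100: Sun (+1)  2101: Mon (+1)
Wednesday years: 2085, 2091, 2096 — 3 in total.

3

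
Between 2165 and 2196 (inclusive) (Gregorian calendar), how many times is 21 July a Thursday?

Track 21 July's weekday year by year (advancing +1, or +2 across a Feb 29):
  2165: Sun  2166: Mon (+1)  2167: Tue (+1)  2168: Thu (+2) ✓  2169: Fri (+1)
  2170: Sat (+1)  2171: Sun (+1)  2172: Tue (+2)  2173: Wed (+1)  2174: Thu (+1) ✓
  2175: Fri (+1)  2176: Sun (+2)  2177: Mon (+1)  2178: Tue (+1)  … (4 more years) …
  2183: Mon (+1)  2184: Wed (+2)  2185: Thu (+1) ✓  2186: Fri (+1)  2187: Sat (+1)
  2188: Mon (+2)  2189: Tue (+1)  2190: Wed (+1)  2191: Thu (+1) ✓  2192: Sat (+2)
  2193: Sun (+1)  2194: Mon (+1)  2195: Tue (+1)  2196: Thu (+2) ✓
Thursday years: 2168, 2174, 2185, 2191, 2196 — 5 in total.

5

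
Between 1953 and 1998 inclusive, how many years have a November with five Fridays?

November has 30 days; it has five Fridays when Friday falls among the first (month-length − 28) days — i.e. when November 1 is one of Friday/Thursday.
November 1 by year: 1953:Sun 1954:Mon 1955:Tue 1956:Thu✓ 1957:Fri✓ 1958:Sat 1959:Sun 1960:Tue 1961:Wed 1962:Thu✓ 1963:Fri✓ 1964:Sun 1965:Mon 1966:Tue 1967:Wed …(16 more)… 1984:Thu✓ 1985:Fri✓ 1986:Sat 1987:Sun 1988:Tue 1989:Wed 1990:Thu✓ 1991:Fri✓ 1992:Sun 1993:Mon 1994:Tue 1995:Wed 1996:Fri✓ 1997:Sat 1998:Sun
Years with five Fridays: 1956, 1957, 1962, 1963, 1968, 1973, 1974, 1979, 1984, 1985, 1990, 1991, 1996 → 13.

13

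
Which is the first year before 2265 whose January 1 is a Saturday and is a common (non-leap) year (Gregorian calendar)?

Jan 1 advances by 2 weekdays after a leap year and by 1 after a common year.
2265: Jan 1 is Sunday.
2264: Friday (leap)
2263: Thursday
2262: Wednesday
2261: Tuesday
2260: Sunday (leap)
2259: Saturday
2259 begins on a Saturday and is a common year.

2259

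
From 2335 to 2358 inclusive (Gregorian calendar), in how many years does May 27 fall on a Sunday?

Track May 27's weekday year by year (advancing +1, or +2 across a Feb 29):
  2335: Mon  2336: Wed (+2)  2337: Thu (+1)  2338: Fri (+1)  2339: Sat (+1)
  2340: Mon (+2)  2341: Tue (+1)  2342: Wed (+1)  2343: Thu (+1)  2344: Sat (+2)
  2345: Sun (+1) ✓  2346: Mon (+1)  2347: Tue (+1)  2348: Thu (+2)  2349: Fri (+1)
  2350: Sat (+1)  2351: Sun (+1) ✓  2352: Tue (+2)  2353: Wed (+1)  2354: Thu (+1)
  2355: Fri (+1)  2356: Sun (+2) ✓  2357: Mon (+1)  2358: Tue (+1)
Sunday years: 2345, 2351, 2356 — 3 in total.

3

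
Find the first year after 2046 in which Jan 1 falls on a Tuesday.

Jan 1 advances by 2 weekdays after a leap year and by 1 after a common year.
2046: Jan 1 is Monday.
2047: Tuesday
2047 begins on a Tuesday

2047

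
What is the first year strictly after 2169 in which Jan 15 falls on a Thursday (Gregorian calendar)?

2178

From one year to the next, a fixed date's weekday advances by 1, or by 2 when a Feb 29 lies between the two dates.
2169: January 15 is Sunday.
2170: Monday (+1)
2171: Tuesday (+1)
2172: Wednesday (+1)
2173: Friday (+2)
2174: Saturday (+1)
2175: Sunday (+1)
2176: Monday (+1)
2177: Wednesday (+2)
2178: Thursday (+1)
Jan 15 falls on a Thursday in 2178.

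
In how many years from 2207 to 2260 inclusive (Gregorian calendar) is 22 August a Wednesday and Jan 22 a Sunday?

Check each year's weekday for 22 August and Jan 22:
  2207: Sat/Thu  2208: Mon/Fri  2209: Tue/Sun  2210: Wed/Mon  2211: Thu/Tue  2212: Sat/Wed  2213: Sun/Fri  2214: Mon/Sat  2215: Tue/Sun  2216: Thu/Mon  2217: Fri/Wed  2218: Sat/Thu  2219: Sun/Fri  2220: Tue/Sat  …(26 more)…  2247: Sun/Fri  2248: Tue/Sat  2249: Wed/Mon  2250: Thu/Tue  2251: Fri/Wed  2252: Sun/Thu  2253: Mon/Sat  2254: Tue/Sun  2255: Wed/Mon  2256: Fri/Tue  2257: Sat/Thu  2258: Sun/Fri  2259: Mon/Sat  2260: Wed/Sun ✓
Both conditions hold in: 2232, 2260 — 2.

2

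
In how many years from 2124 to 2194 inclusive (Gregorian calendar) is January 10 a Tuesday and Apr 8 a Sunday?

3

Check each year's weekday for January 10 and Apr 8:
  2124: Mon/Sat  2125: Wed/Sun  2126: Thu/Mon  2127: Fri/Tue  2128: Sat/Thu  2129: Mon/Fri  2130: Tue/Sat  2131: Wed/Sun  2132: Thu/Tue  2133: Sat/Wed  2134: Sun/Thu  2135: Mon/Fri  2136: Tue/Sun ✓  2137: Thu/Mon  …(43 more)…  2181: Wed/Sun  2182: Thu/Mon  2183: Fri/Tue  2184: Sat/Thu  2185: Mon/Fri  2186: Tue/Sat  2187: Wed/Sun  2188: Thu/Tue  2189: Sat/Wed  2190: Sun/Thu  2191: Mon/Fri  2192: Tue/Sun ✓  2193: Thu/Mon  2194: Fri/Tue
Both conditions hold in: 2136, 2164, 2192 — 3.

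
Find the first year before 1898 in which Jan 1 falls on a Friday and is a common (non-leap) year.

Jan 1 advances by 2 weekdays after a leap year and by 1 after a common year.
1898: Jan 1 is Saturday.
1897: Friday
1897 begins on a Friday and is a common year.

1897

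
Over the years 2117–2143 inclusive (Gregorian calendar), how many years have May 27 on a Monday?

Track May 27's weekday year by year (advancing +1, or +2 across a Feb 29):
  2117: Thu  2118: Fri (+1)  2119: Sat (+1)  2120: Mon (+2) ✓  2121: Tue (+1)
  2122: Wed (+1)  2123: Thu (+1)  2124: Sat (+2)  2125: Sun (+1)  2126: Mon (+1) ✓
  2127: Tue (+1)  2128: Thu (+2)  2129: Fri (+1)  2130: Sat (+1)  2131: Sun (+1)
  2132: Tue (+2)  2133: Wed (+1)  2134: Thu (+1)  2135: Fri (+1)  2136: Sun (+2)
  2137: Mon (+1) ✓  2138: Tue (+1)  2139: Wed (+1)  2140: Fri (+2)  2141: Sat (+1)
  2142: Sun (+1)  2143: Mon (+1) ✓
Monday years: 2120, 2126, 2137, 2143 — 4 in total.

4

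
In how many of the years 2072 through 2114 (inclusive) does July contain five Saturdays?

19

July has 31 days; it has five Saturdays when Saturday falls among the first (month-length − 28) days — i.e. when July 1 is one of Saturday/Friday/Thursday.
July 1 by year: 2072:Fri✓ 2073:Sat✓ 2074:Sun 2075:Mon 2076:Wed 2077:Thu✓ 2078:Fri✓ 2079:Sat✓ 2080:Mon 2081:Tue 2082:Wed 2083:Thu✓ 2084:Sat✓ 2085:Sun 2086:Mon …(13 more)… 2100:Thu✓ 2101:Fri✓ 2102:Sat✓ 2103:Sun 2104:Tue 2105:Wed 2106:Thu✓ 2107:Fri✓ 2108:Sun 2109:Mon 2110:Tue 2111:Wed 2112:Fri✓ 2113:Sat✓ 2114:Sun
Years with five Saturdays: 2072, 2073, 2077, 2078, 2079, 2083, 2084, 2088, 2089, 2090, 2094, 2095, 2100, 2101, 2102, 2106, 2107, 2112, 2113 → 19.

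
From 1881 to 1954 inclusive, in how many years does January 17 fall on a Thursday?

11

Track January 17's weekday year by year (advancing +1, or +2 across a Feb 29):
  1881: Mon  1882: Tue (+1)  1883: Wed (+1)  1884: Thu (+1) ✓  1885: Sat (+2)
  1886: Sun (+1)  1887: Mon (+1)  1888: Tue (+1)  1889: Thu (+2) ✓  1890: Fri (+1)
  1891: Sat (+1)  1892: Sun (+1)  1893: Tue (+2)  1894: Wed (+1)  … (46 more years) …
  1941: Fri (+2)  1942: Sat (+1)  1943: Sun (+1)  1944: Mon (+1)  1945: Wed (+2)
  1946: Thu (+1) ✓  1947: Fri (+1)  1948: Sat (+1)  1949: Mon (+2)  1950: Tue (+1)
  1951: Wed (+1)  1952: Thu (+1) ✓  1953: Sat (+2)  1954: Sun (+1)
Thursday years: 1884, 1889, 1895, 1901, 1907, 1918, 1924, 1929, 1935, 1946, 1952 — 11 in total.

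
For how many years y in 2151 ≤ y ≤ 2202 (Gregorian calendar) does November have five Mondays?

November has 30 days; it has five Mondays when Monday falls among the first (month-length − 28) days — i.e. when November 1 is one of Monday/Sunday.
November 1 by year: 2151:Mon✓ 2152:Wed 2153:Thu 2154:Fri 2155:Sat 2156:Mon✓ 2157:Tue 2158:Wed 2159:Thu 2160:Sat 2161:Sun✓ 2162:Mon✓ 2163:Tue 2164:Thu 2165:Fri …(22 more)… 2188:Sat 2189:Sun✓ 2190:Mon✓ 2191:Tue 2192:Thu 2193:Fri 2194:Sat 2195:Sun✓ 2196:Tue 2197:Wed 2198:Thu 2199:Fri 2200:Sat 2201:Sun✓ 2202:Mon✓
Years with five Mondays: 2151, 2156, 2161, 2162, 2167, 2172, 2173, 2178, 2179, 2184, 2189, 2190, 2195, 2201, 2202 → 15.

15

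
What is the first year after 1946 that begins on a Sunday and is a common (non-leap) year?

1950

Jan 1 advances by 2 weekdays after a leap year and by 1 after a common year.
1946: Jan 1 is Tuesday.
1947: Wednesday
1948: Thursday (leap)
1949: Saturday
1950: Sunday
1950 begins on a Sunday and is a common year.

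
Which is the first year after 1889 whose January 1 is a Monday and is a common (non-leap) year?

1894

Jan 1 advances by 2 weekdays after a leap year and by 1 after a common year.
1889: Jan 1 is Tuesday.
1890: Wednesday
1891: Thursday
1892: Friday (leap)
1893: Sunday
1894: Monday
1894 begins on a Monday and is a common year.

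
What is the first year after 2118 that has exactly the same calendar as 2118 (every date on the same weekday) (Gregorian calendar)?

2129

Two years share a calendar iff Jan 1 falls on the same weekday and both are leap or both are common. 2118: Jan 1 is Saturday, common year.
2119: Jan 1 Sunday, common
2120: Jan 1 Monday, leap
2121: Jan 1 Wednesday, common
2122: Jan 1 Thursday, common
2123: Jan 1 Friday, common
2124: Jan 1 Saturday, leap
2125: Jan 1 Monday, common
2126: Jan 1 Tuesday, common
2127: Jan 1 Wednesday, common
2128: Jan 1 Thursday, leap
2129: Jan 1 Saturday, common
2129 matches on both conditions.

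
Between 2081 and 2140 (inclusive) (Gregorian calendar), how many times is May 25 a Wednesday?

9

Track May 25's weekday year by year (advancing +1, or +2 across a Feb 29):
  2081: Sun  2082: Mon (+1)  2083: Tue (+1)  2084: Thu (+2)  2085: Fri (+1)
  2086: Sat (+1)  2087: Sun (+1)  2088: Tue (+2)  2089: Wed (+1) ✓  2090: Thu (+1)
  2091: Fri (+1)  2092: Sun (+2)  2093: Mon (+1)  2094: Tue (+1)  … (32 more years) …
  2127: Sun (+1)  2128: Tue (+2)  2129: Wed (+1) ✓  2130: Thu (+1)  2131: Fri (+1)
  2132: Sun (+2)  2133: Mon (+1)  2134: Tue (+1)  2135: Wed (+1) ✓  2136: Fri (+2)
  2137: Sat (+1)  2138: Sun (+1)  2139: Mon (+1)  2140: Wed (+2) ✓
Wednesday years: 2089, 2095, 2101, 2107, 2112, 2118, 2129, 2135, 2140 — 9 in total.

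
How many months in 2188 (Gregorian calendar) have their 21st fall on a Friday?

2

Check the 21st of each month of 2188: Jan 21: Mon, Feb 21: Thu, Mar 21: Fri, Apr 21: Mon, May 21: Wed, Jun 21: Sat, Jul 21: Mon, Aug 21: Thu, Sep 21: Sun, Oct 21: Tue, Nov 21: Fri, Dec 21: Sun.
Friday occurs in March, November — 2 months.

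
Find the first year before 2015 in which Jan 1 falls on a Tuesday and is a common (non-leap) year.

2013

Jan 1 advances by 2 weekdays after a leap year and by 1 after a common year.
2015: Jan 1 is Thursday.
2014: Wednesday
2013: Tuesday
2013 begins on a Tuesday and is a common year.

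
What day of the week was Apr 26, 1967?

January 1, 1967 is a Sunday.
April 26 is day 116 of the year, i.e. 115 days after Jan 1.
115 mod 7 = 3, so advance 3 weekdays from Sunday: Wednesday.

Wednesday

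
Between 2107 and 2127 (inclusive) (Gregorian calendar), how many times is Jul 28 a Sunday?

Track Jul 28's weekday year by year (advancing +1, or +2 across a Feb 29):
  2107: Thu  2108: Sat (+2)  2109: Sun (+1) ✓  2110: Mon (+1)  2111: Tue (+1)
  2112: Thu (+2)  2113: Fri (+1)  2114: Sat (+1)  2115: Sun (+1) ✓  2116: Tue (+2)
  2117: Wed (+1)  2118: Thu (+1)  2119: Fri (+1)  2120: Sun (+2) ✓  2121: Mon (+1)
  2122: Tue (+1)  2123: Wed (+1)  2124: Fri (+2)  2125: Sat (+1)  2126: Sun (+1) ✓
  2127: Mon (+1)
Sunday years: 2109, 2115, 2120, 2126 — 4 in total.

4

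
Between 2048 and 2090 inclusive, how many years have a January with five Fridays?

19

January has 31 days; it has five Fridays when Friday falls among the first (month-length − 28) days — i.e. when January 1 is one of Friday/Thursday/Wednesday.
January 1 by year: 2048:Wed✓ 2049:Fri✓ 2050:Sat 2051:Sun 2052:Mon 2053:Wed✓ 2054:Thu✓ 2055:Fri✓ 2056:Sat 2057:Mon 2058:Tue 2059:Wed✓ 2060:Thu✓ 2061:Sat 2062:Sun …(13 more)… 2076:Wed✓ 2077:Fri✓ 2078:Sat 2079:Sun 2080:Mon 2081:Wed✓ 2082:Thu✓ 2083:Fri✓ 2084:Sat 2085:Mon 2086:Tue 2087:Wed✓ 2088:Thu✓ 2089:Sat 2090:Sun
Years with five Fridays: 2048, 2049, 2053, 2054, 2055, 2059, 2060, 2065, 2066, 2070, 2071, 2072, 2076, 2077, 2081, 2082, 2083, 2087, 2088 → 19.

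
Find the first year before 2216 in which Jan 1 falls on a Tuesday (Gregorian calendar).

2211

Jan 1 advances by 2 weekdays after a leap year and by 1 after a common year.
2216: Jan 1 is Monday (leap).
2215: Sunday
2214: Saturday
2213: Friday
2212: Wednesday (leap)
2211: Tuesday
2211 begins on a Tuesday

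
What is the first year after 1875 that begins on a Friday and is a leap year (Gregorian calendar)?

Jan 1 advances by 2 weekdays after a leap year and by 1 after a common year.
1875: Jan 1 is Friday.
1876: Saturday (leap)
1877: Monday
1878: Tuesday
1879: Wednesday
1880: Thursday (leap)
1881: Saturday
1882: Sunday
1883: Monday
1884: Tuesday (leap)
1885: Thursday
1886: Friday
1887: Saturday
1888: Sunday (leap)
1889: Tuesday
1890: Wednesday
1891: Thursday
1892: Friday (leap)
1892 begins on a Friday and is a leap year.

1892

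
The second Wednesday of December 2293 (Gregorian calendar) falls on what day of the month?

13

December 1, 2293 is a Friday, so the first Wednesday is the 6th.
The second Wednesday is 6 + 7 = 13.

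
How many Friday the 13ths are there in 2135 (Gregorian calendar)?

Check the 13th of each month of 2135: Jan 13: Thu, Feb 13: Sun, Mar 13: Sun, Apr 13: Wed, May 13: Fri, Jun 13: Mon, Jul 13: Wed, Aug 13: Sat, Sep 13: Tue, Oct 13: Thu, Nov 13: Sun, Dec 13: Tue.
Friday occurs in May — 1 month.

1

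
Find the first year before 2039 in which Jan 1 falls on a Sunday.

2034

Jan 1 advances by 2 weekdays after a leap year and by 1 after a common year.
2039: Jan 1 is Saturday.
2038: Friday
2037: Thursday
2036: Tuesday (leap)
2035: Monday
2034: Sunday
2034 begins on a Sunday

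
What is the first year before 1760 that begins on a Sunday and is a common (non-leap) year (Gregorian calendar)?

1758

Jan 1 advances by 2 weekdays after a leap year and by 1 after a common year.
1760: Jan 1 is Tuesday (leap).
1759: Monday
1758: Sunday
1758 begins on a Sunday and is a common year.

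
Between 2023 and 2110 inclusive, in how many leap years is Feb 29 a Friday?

Leap years in 2023–2110: 21 of them.
Feb 29 weekday advances by 5 (mod 7) from one leap year to the next four years later (or differs when a century non-leap intervenes).
Leap-day weekdays: 2024:Thu 2028:Tue 2032:Sun 2036:Fri✓ 2040:Wed 2044:Mon 2048:Sat 2052:Thu 2056:Tue 2060:Sun 2064:Fri✓ 2068:Wed 2072:Mon 2076:Sat 2080:Thu 2084:Tue 2088:Sun 2092:Fri✓ 2096:Wed 2104:Fri✓ 2108:Wed
Friday: 2036, 2064, 2092, 2104 → 4.

4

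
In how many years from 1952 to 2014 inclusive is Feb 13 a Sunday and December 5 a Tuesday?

Check each year's weekday for Feb 13 and December 5:
  1952: Wed/Fri  1953: Fri/Sat  1954: Sat/Sun  1955: Sun/Mon  1956: Mon/Wed  1957: Wed/Thu  1958: Thu/Fri  1959: Fri/Sat  1960: Sat/Mon  1961: Mon/Tue  1962: Tue/Wed  1963: Wed/Thu  1964: Thu/Sat  1965: Sat/Sun  …(35 more)…  2001: Tue/Wed  2002: Wed/Thu  2003: Thu/Fri  2004: Fri/Sun  2005: Sun/Mon  2006: Mon/Tue  2007: Tue/Wed  2008: Wed/Fri  2009: Fri/Sat  2010: Sat/Sun  2011: Sun/Mon  2012: Mon/Wed  2013: Wed/Thu  2014: Thu/Fri
Both conditions hold in: 1972, 2000 — 2.

2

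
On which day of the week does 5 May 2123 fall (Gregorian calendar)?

Wednesday

January 1, 2123 is a Friday.
May 5 is day 125 of the year, i.e. 124 days after Jan 1.
124 mod 7 = 5, so advance 5 weekdays from Friday: Wednesday.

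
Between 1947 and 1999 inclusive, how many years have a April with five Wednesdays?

16

April has 30 days; it has five Wednesdays when Wednesday falls among the first (month-length − 28) days — i.e. when April 1 is one of Wednesday/Tuesday.
April 1 by year: 1947:Tue✓ 1948:Thu 1949:Fri 1950:Sat 1951:Sun 1952:Tue✓ 1953:Wed✓ 1954:Thu 1955:Fri 1956:Sun 1957:Mon 1958:Tue✓ 1959:Wed✓ 1960:Fri 1961:Sat …(23 more)… 1985:Mon 1986:Tue✓ 1987:Wed✓ 1988:Fri 1989:Sat 1990:Sun 1991:Mon 1992:Wed✓ 1993:Thu 1994:Fri 1995:Sat 1996:Mon 1997:Tue✓ 1998:Wed✓ 1999:Thu
Years with five Wednesdays: 1947, 1952, 1953, 1958, 1959, 1964, 1969, 1970, 1975, 1980, 1981, 1986, 1987, 1992, 1997, 1998 → 16.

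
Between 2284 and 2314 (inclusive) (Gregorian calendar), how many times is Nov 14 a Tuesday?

Track Nov 14's weekday year by year (advancing +1, or +2 across a Feb 29):
  2284: Fri  2285: Sat (+1)  2286: Sun (+1)  2287: Mon (+1)  2288: Wed (+2)
  2289: Thu (+1)  2290: Fri (+1)  2291: Sat (+1)  2292: Mon (+2)  2293: Tue (+1) ✓
  2294: Wed (+1)  2295: Thu (+1)  2296: Sat (+2)  2297: Sun (+1)  … (3 more years) …
  2301: Thu (+1)  2302: Fri (+1)  2303: Sat (+1)  2304: Mon (+2)  2305: Tue (+1) ✓
  2306: Wed (+1)  2307: Thu (+1)  2308: Sat (+2)  2309: Sun (+1)  2310: Mon (+1)
  2311: Tue (+1) ✓  2312: Thu (+2)  2313: Fri (+1)  2314: Sat (+1)
Tuesday years: 2293, 2299, 2305, 2311 — 4 in total.

4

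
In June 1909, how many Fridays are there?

June 1909 has 30 days and begins on Tuesday.
The first Friday is June 4.
Fridays fall on 4, 11, 18, 25 — that's 4.

4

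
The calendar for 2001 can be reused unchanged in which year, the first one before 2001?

1990

Two years share a calendar iff Jan 1 falls on the same weekday and both are leap or both are common. 2001: Jan 1 is Monday, common year.
2000: Jan 1 Saturday, leap
1999: Jan 1 Friday, common
1998: Jan 1 Thursday, common
1997: Jan 1 Wednesday, common
1996: Jan 1 Monday, leap
1995: Jan 1 Sunday, common
1994: Jan 1 Saturday, common
1993: Jan 1 Friday, common
1992: Jan 1 Wednesday, leap
1991: Jan 1 Tuesday, common
1990: Jan 1 Monday, common
1990 matches on both conditions.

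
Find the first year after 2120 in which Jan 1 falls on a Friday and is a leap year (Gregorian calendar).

Jan 1 advances by 2 weekdays after a leap year and by 1 after a common year.
2120: Jan 1 is Monday (leap).
2121: Wednesday
2122: Thursday
2123: Friday
2124: Saturday (leap)
2125: Monday
2126: Tuesday
2127: Wednesday
2128: Thursday (leap)
2129: Saturday
2130: Sunday
2131: Monday
2132: Tuesday (leap)
2133: Thursday
2134: Friday
2135: Saturday
2136: Sunday (leap)
2137: Tuesday
2138: Wednesday
2139: Thursday
2140: Friday (leap)
2140 begins on a Friday and is a leap year.

2140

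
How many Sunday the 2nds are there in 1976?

Check the 2nd of each month of 1976: Jan 2: Fri, Feb 2: Mon, Mar 2: Tue, Apr 2: Fri, May 2: Sun, Jun 2: Wed, Jul 2: Fri, Aug 2: Mon, Sep 2: Thu, Oct 2: Sat, Nov 2: Tue, Dec 2: Thu.
Sunday occurs in May — 1 month.

1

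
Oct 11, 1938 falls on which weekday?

January 1, 1938 is a Saturday.
October 11 is day 284 of the year, i.e. 283 days after Jan 1.
283 mod 7 = 3, so advance 3 weekdays from Saturday: Tuesday.

Tuesday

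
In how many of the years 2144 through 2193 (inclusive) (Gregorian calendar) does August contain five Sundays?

August has 31 days; it has five Sundays when Sunday falls among the first (month-length − 28) days — i.e. when August 1 is one of Sunday/Saturday/Friday.
August 1 by year: 2144:Sat✓ 2145:Sun✓ 2146:Mon 2147:Tue 2148:Thu 2149:Fri✓ 2150:Sat✓ 2151:Sun✓ 2152:Tue 2153:Wed 2154:Thu 2155:Fri✓ 2156:Sun✓ 2157:Mon 2158:Tue …(20 more)… 2179:Sun✓ 2180:Tue 2181:Wed 2182:Thu 2183:Fri✓ 2184:Sun✓ 2185:Mon 2186:Tue 2187:Wed 2188:Fri✓ 2189:Sat✓ 2190:Sun✓ 2191:Mon 2192:Wed 2193:Thu
Years with five Sundays: 2144, 2145, 2149, 2150, 2151, 2155, 2156, 2160, 2161, 2162, 2166, 2167, 2172, 2173, 2177, 2178, 2179, 2183, 2184, 2188, 2189, 2190 → 22.

22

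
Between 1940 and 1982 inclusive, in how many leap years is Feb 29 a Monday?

Leap years in 1940–1982: 11 of them.
Feb 29 weekday advances by 5 (mod 7) from one leap year to the next four years later (or differs when a century non-leap intervenes).
Leap-day weekdays: 1940:Thu 1944:Tue 1948:Sun 1952:Fri 1956:Wed 1960:Mon✓ 1964:Sat 1968:Thu 1972:Tue 1976:Sun 1980:Fri
Monday: 1960 → 1.

1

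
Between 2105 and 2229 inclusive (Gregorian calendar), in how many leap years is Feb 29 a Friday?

Leap years in 2105–2229: 30 of them.
Feb 29 weekday advances by 5 (mod 7) from one leap year to the next four years later (or differs when a century non-leap intervenes).
Leap-day weekdays: 2108:Wed 2112:Mon 2116:Sat 2120:Thu 2124:Tue 2128:Sun 2132:Fri✓ 2136:Wed 2140:Mon 2144:Sat 2148:Thu 2152:Tue 2156:Sun …(4 more)… 2176:Thu 2180:Tue 2184:Sun 2188:Fri✓ 2192:Wed 2196:Mon 2204:Wed 2208:Mon 2212:Sat 2216:Thu 2220:Tue 2224:Sun 2228:Fri✓
Friday: 2132, 2160, 2188, 2228 → 4.

4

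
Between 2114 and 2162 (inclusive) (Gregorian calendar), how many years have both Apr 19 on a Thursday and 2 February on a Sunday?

Check each year's weekday for Apr 19 and 2 February:
  2114: Thu/Fri  2115: Fri/Sat  2116: Sun/Sun  2117: Mon/Tue  2118: Tue/Wed  2119: Wed/Thu  2120: Fri/Fri  2121: Sat/Sun  2122: Sun/Mon  2123: Mon/Tue  2124: Wed/Wed  2125: Thu/Fri  2126: Fri/Sat  2127: Sat/Sun  …(21 more)…  2149: Sat/Sun  2150: Sun/Mon  2151: Mon/Tue  2152: Wed/Wed  2153: Thu/Fri  2154: Fri/Sat  2155: Sat/Sun  2156: Mon/Mon  2157: Tue/Wed  2158: Wed/Thu  2159: Thu/Fri  2160: Sat/Sat  2161: Sun/Mon  2162: Mon/Tue
Both conditions hold in: no year — 0.

0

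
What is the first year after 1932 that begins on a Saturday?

1938

Jan 1 advances by 2 weekdays after a leap year and by 1 after a common year.
1932: Jan 1 is Friday (leap).
1933: Sunday
1934: Monday
1935: Tuesday
1936: Wednesday (leap)
1937: Friday
1938: Saturday
1938 begins on a Saturday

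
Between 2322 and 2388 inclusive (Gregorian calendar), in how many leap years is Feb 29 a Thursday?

2

Leap years in 2322–2388: 17 of them.
Feb 29 weekday advances by 5 (mod 7) from one leap year to the next four years later (or differs when a century non-leap intervenes).
Leap-day weekdays: 2324:Fri 2328:Wed 2332:Mon 2336:Sat 2340:Thu✓ 2344:Tue 2348:Sun 2352:Fri 2356:Wed 2360:Mon 2364:Sat 2368:Thu✓ 2372:Tue 2376:Sun 2380:Fri 2384:Wed 2388:Mon
Thursday: 2340, 2368 → 2.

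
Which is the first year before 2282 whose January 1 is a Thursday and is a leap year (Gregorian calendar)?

2280

Jan 1 advances by 2 weekdays after a leap year and by 1 after a common year.
2282: Jan 1 is Sunday.
2281: Saturday
2280: Thursday (leap)
2280 begins on a Thursday and is a leap year.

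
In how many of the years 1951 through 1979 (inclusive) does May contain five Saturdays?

May has 31 days; it has five Saturdays when Saturday falls among the first (month-length − 28) days — i.e. when May 1 is one of Saturday/Friday/Thursday.
May 1 by year: 1951:Tue 1952:Thu✓ 1953:Fri✓ 1954:Sat✓ 1955:Sun 1956:Tue 1957:Wed 1958:Thu✓ 1959:Fri✓ 1960:Sun 1961:Mon 1962:Tue 1963:Wed 1964:Fri✓ 1965:Sat✓ 1966:Sun 1967:Mon 1968:Wed 1969:Thu✓ 1970:Fri✓ 1971:Sat✓ 1972:Mon 1973:Tue 1974:Wed 1975:Thu✓ 1976:Sat✓ 1977:Sun 1978:Mon 1979:Tue
Years with five Saturdays: 1952, 1953, 1954, 1958, 1959, 1964, 1965, 1969, 1970, 1971, 1975, 1976 → 12.

12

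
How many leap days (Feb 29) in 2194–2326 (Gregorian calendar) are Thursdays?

4

Leap years in 2194–2326: 31 of them.
Feb 29 weekday advances by 5 (mod 7) from one leap year to the next four years later (or differs when a century non-leap intervenes).
Leap-day weekdays: 2196:Mon 2204:Wed 2208:Mon 2212:Sat 2216:Thu✓ 2220:Tue 2224:Sun 2228:Fri 2232:Wed 2236:Mon 2240:Sat 2244:Thu✓ 2248:Tue …(5 more)… 2272:Thu✓ 2276:Tue 2280:Sun 2284:Fri 2288:Wed 2292:Mon 2296:Sat 2304:Mon 2308:Sat 2312:Thu✓ 2316:Tue 2320:Sun 2324:Fri
Thursday: 2216, 2244, 2272, 2312 → 4.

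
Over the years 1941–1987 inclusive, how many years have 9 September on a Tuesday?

Track 9 September's weekday year by year (advancing +1, or +2 across a Feb 29):
  1941: Tue ✓  1942: Wed (+1)  1943: Thu (+1)  1944: Sat (+2)  1945: Sun (+1)
  1946: Mon (+1)  1947: Tue (+1) ✓  1948: Thu (+2)  1949: Fri (+1)  1950: Sat (+1)
  1951: Sun (+1)  1952: Tue (+2) ✓  1953: Wed (+1)  1954: Thu (+1)  … (19 more years) …
  1974: Mon (+1)  1975: Tue (+1) ✓  1976: Thu (+2)  1977: Fri (+1)  1978: Sat (+1)
  1979: Sun (+1)  1980: Tue (+2) ✓  1981: Wed (+1)  1982: Thu (+1)  1983: Fri (+1)
  1984: Sun (+2)  1985: Mon (+1)  1986: Tue (+1) ✓  1987: Wed (+1)
Tuesday years: 1941, 1947, 1952, 1958, 1969, 1975, 1980, 1986 — 8 in total.

8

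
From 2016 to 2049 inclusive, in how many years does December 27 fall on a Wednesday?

5

Track December 27's weekday year by year (advancing +1, or +2 across a Feb 29):
  2016: Tue  2017: Wed (+1) ✓  2018: Thu (+1)  2019: Fri (+1)  2020: Sun (+2)
  2021: Mon (+1)  2022: Tue (+1)  2023: Wed (+1) ✓  2024: Fri (+2)  2025: Sat (+1)
  2026: Sun (+1)  2027: Mon (+1)  2028: Wed (+2) ✓  2029: Thu (+1)  … (6 more years) …
  2036: Sat (+2)  2037: Sun (+1)  2038: Mon (+1)  2039: Tue (+1)  2040: Thu (+2)
  2041: Fri (+1)  2042: Sat (+1)  2043: Sun (+1)  2044: Tue (+2)  2045: Wed (+1) ✓
  2046: Thu (+1)  2047: Fri (+1)  2048: Sun (+2)  2049: Mon (+1)
Wednesday years: 2017, 2023, 2028, 2034, 2045 — 5 in total.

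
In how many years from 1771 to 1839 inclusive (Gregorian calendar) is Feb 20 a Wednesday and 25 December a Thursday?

Check each year's weekday for Feb 20 and 25 December:
  1771: Wed/Wed  1772: Thu/Fri  1773: Sat/Sat  1774: Sun/Sun  1775: Mon/Mon  1776: Tue/Wed  1777: Thu/Thu  1778: Fri/Fri  1779: Sat/Sat  1780: Sun/Mon  1781: Tue/Tue  1782: Wed/Wed  1783: Thu/Thu  1784: Fri/Sat  …(41 more)…  1826: Mon/Mon  1827: Tue/Tue  1828: Wed/Thu ✓  1829: Fri/Fri  1830: Sat/Sat  1831: Sun/Sun  1832: Mon/Tue  1833: Wed/Wed  1834: Thu/Thu  1835: Fri/Fri  1836: Sat/Sun  1837: Mon/Mon  1838: Tue/Tue  1839: Wed/Wed
Both conditions hold in: 1788, 1828 — 2.

2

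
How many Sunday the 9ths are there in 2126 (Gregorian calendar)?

1

Check the 9th of each month of 2126: Jan 9: Wed, Feb 9: Sat, Mar 9: Sat, Apr 9: Tue, May 9: Thu, Jun 9: Sun, Jul 9: Tue, Aug 9: Fri, Sep 9: Mon, Oct 9: Wed, Nov 9: Sat, Dec 9: Mon.
Sunday occurs in June — 1 month.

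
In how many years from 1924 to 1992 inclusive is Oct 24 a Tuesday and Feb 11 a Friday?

Check each year's weekday for Oct 24 and Feb 11:
  1924: Fri/Mon  1925: Sat/Wed  1926: Sun/Thu  1927: Mon/Fri  1928: Wed/Sat  1929: Thu/Mon  1930: Fri/Tue  1931: Sat/Wed  1932: Mon/Thu  1933: Tue/Sat  1934: Wed/Sun  1935: Thu/Mon  1936: Sat/Tue  1937: Sun/Thu  …(41 more)…  1979: Wed/Sun  1980: Fri/Mon  1981: Sat/Wed  1982: Sun/Thu  1983: Mon/Fri  1984: Wed/Sat  1985: Thu/Mon  1986: Fri/Tue  1987: Sat/Wed  1988: Mon/Thu  1989: Tue/Sat  1990: Wed/Sun  1991: Thu/Mon  1992: Sat/Tue
Both conditions hold in: 1944, 1972 — 2.

2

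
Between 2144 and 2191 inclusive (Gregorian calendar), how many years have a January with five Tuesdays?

January has 31 days; it has five Tuesdays when Tuesday falls among the first (month-length − 28) days — i.e. when January 1 is one of Tuesday/Monday/Sunday.
January 1 by year: 2144:Wed 2145:Fri 2146:Sat 2147:Sun✓ 2148:Mon✓ 2149:Wed 2150:Thu 2151:Fri 2152:Sat 2153:Mon✓ 2154:Tue✓ 2155:Wed 2156:Thu 2157:Sat 2158:Sun✓ …(18 more)… 2177:Wed 2178:Thu 2179:Fri 2180:Sat 2181:Mon✓ 2182:Tue✓ 2183:Wed 2184:Thu 2185:Sat 2186:Sun✓ 2187:Mon✓ 2188:Tue✓ 2189:Thu 2190:Fri 2191:Sat
Years with five Tuesdays: 2147, 2148, 2153, 2154, 2158, 2159, 2160, 2164, 2165, 2169, 2170, 2171, 2175, 2176, 2181, 2182, 2186, 2187, 2188 → 19.

19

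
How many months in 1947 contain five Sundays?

4

A month of length L has five Sundays iff its first Sunday is on day ≤ L−28 (so day 1–3 in a 31-day month, 1–2 in a 30-day month, day 1 in a leap February).
Checking each month of 1947: Jan starts Wed (31d); Feb starts Sat (28d); Mar starts Sat (31d) ✓; Apr starts Tue (30d); May starts Thu (31d); Jun starts Sun (30d) ✓; Jul starts Tue (31d); Aug starts Fri (31d) ✓; Sep starts Mon (30d); Oct starts Wed (31d); Nov starts Sat (30d) ✓; Dec starts Mon (31d).
Five-Sunday months: March, June, August, November → 4.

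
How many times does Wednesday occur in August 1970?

August 1970 has 31 days and begins on Saturday.
The first Wednesday is August 5.
Wednesdays fall on 5, 12, 19, 26 — that's 4.

4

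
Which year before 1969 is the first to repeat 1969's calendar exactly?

1958

Two years share a calendar iff Jan 1 falls on the same weekday and both are leap or both are common. 1969: Jan 1 is Wednesday, common year.
1968: Jan 1 Monday, leap
1967: Jan 1 Sunday, common
1966: Jan 1 Saturday, common
1965: Jan 1 Friday, common
1964: Jan 1 Wednesday, leap
1963: Jan 1 Tuesday, common
1962: Jan 1 Monday, common
1961: Jan 1 Sunday, common
1960: Jan 1 Friday, leap
1959: Jan 1 Thursday, common
1958: Jan 1 Wednesday, common
1958 matches on both conditions.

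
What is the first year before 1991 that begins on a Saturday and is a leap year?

Jan 1 advances by 2 weekdays after a leap year and by 1 after a common year.
1991: Jan 1 is Tuesday.
1990: Monday
1989: Sunday
1988: Friday (leap)
1987: Thursday
1986: Wednesday
1985: Tuesday
1984: Sunday (leap)
1983: Saturday
1982: Friday
1981: Thursday
1980: Tuesday (leap)
1979: Monday
1978: Sunday
1977: Saturday
1976: Thursday (leap)
1975: Wednesday
1974: Tuesday
1973: Monday
1972: Saturday (leap)
1972 begins on a Saturday and is a leap year.

1972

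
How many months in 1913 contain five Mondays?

4

A month of length L has five Mondays iff its first Monday is on day ≤ L−28 (so day 1–3 in a 31-day month, 1–2 in a 30-day month, day 1 in a leap February).
Checking each month of 1913: Jan starts Wed (31d); Feb starts Sat (28d); Mar starts Sat (31d) ✓; Apr starts Tue (30d); May starts Thu (31d); Jun starts Sun (30d) ✓; Jul starts Tue (31d); Aug starts Fri (31d); Sep starts Mon (30d) ✓; Oct starts Wed (31d); Nov starts Sat (30d); Dec starts Mon (31d) ✓.
Five-Monday months: March, June, September, December → 4.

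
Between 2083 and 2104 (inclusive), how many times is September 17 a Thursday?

Track September 17's weekday year by year (advancing +1, or +2 across a Feb 29):
  2083: Fri  2084: Sun (+2)  2085: Mon (+1)  2086: Tue (+1)  2087: Wed (+1)
  2088: Fri (+2)  2089: Sat (+1)  2090: Sun (+1)  2091: Mon (+1)  2092: Wed (+2)
  2093: Thu (+1) ✓  2094: Fri (+1)  2095: Sat (+1)  2096: Mon (+2)  2097: Tue (+1)
  2098: Wed (+1)  2099: Thu (+1) ✓  2100: Fri (+1)  2101: Sat (+1)  2102: Sun (+1)
  2103: Mon (+1)  2104: Wed (+2)
Thursday years: 2093, 2099 — 2 in total.

2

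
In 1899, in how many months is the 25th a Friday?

1

Check the 25th of each month of 1899: Jan 25: Wed, Feb 25: Sat, Mar 25: Sat, Apr 25: Tue, May 25: Thu, Jun 25: Sun, Jul 25: Tue, Aug 25: Fri, Sep 25: Mon, Oct 25: Wed, Nov 25: Sat, Dec 25: Mon.
Friday occurs in August — 1 month.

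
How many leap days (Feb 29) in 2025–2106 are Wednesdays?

3

Leap years in 2025–2106: 19 of them.
Feb 29 weekday advances by 5 (mod 7) from one leap year to the next four years later (or differs when a century non-leap intervenes).
Leap-day weekdays: 2028:Tue 2032:Sun 2036:Fri 2040:Wed✓ 2044:Mon 2048:Sat 2052:Thu 2056:Tue 2060:Sun 2064:Fri 2068:Wed✓ 2072:Mon 2076:Sat 2080:Thu 2084:Tue 2088:Sun 2092:Fri 2096:Wed✓ 2104:Fri
Wednesday: 2040, 2068, 2096 → 3.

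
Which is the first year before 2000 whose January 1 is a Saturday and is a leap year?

1972

Jan 1 advances by 2 weekdays after a leap year and by 1 after a common year.
2000: Jan 1 is Saturday (leap).
1999: Friday
1998: Thursday
1997: Wednesday
1996: Monday (leap)
1995: Sunday
1994: Saturday
1993: Friday
1992: Wednesday (leap)
1991: Tuesday
1990: Monday
1989: Sunday
1988: Friday (leap)
1987: Thursday
1986: Wednesday
1985: Tuesday
1984: Sunday (leap)
1983: Saturday
1982: Friday
1981: Thursday
1980: Tuesday (leap)
1979: Monday
1978: Sunday
1977: Saturday
1976: Thursday (leap)
1975: Wednesday
1974: Tuesday
1973: Monday
1972: Saturday (leap)
1972 begins on a Saturday and is a leap year.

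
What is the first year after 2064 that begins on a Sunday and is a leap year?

2068

Jan 1 advances by 2 weekdays after a leap year and by 1 after a common year.
2064: Jan 1 is Tuesday (leap).
2065: Thursday
2066: Friday
2067: Saturday
2068: Sunday (leap)
2068 begins on a Sunday and is a leap year.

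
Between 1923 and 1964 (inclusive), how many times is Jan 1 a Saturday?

5

Track Jan 1's weekday year by year (advancing +1, or +2 across a Feb 29):
  1923: Mon  1924: Tue (+1)  1925: Thu (+2)  1926: Fri (+1)  1927: Sat (+1) ✓
  1928: Sun (+1)  1929: Tue (+2)  1930: Wed (+1)  1931: Thu (+1)  1932: Fri (+1)
  1933: Sun (+2)  1934: Mon (+1)  1935: Tue (+1)  1936: Wed (+1)  … (14 more years) …
  1951: Mon (+1)  1952: Tue (+1)  1953: Thu (+2)  1954: Fri (+1)  1955: Sat (+1) ✓
  1956: Sun (+1)  1957: Tue (+2)  1958: Wed (+1)  1959: Thu (+1)  1960: Fri (+1)
  1961: Sun (+2)  1962: Mon (+1)  1963: Tue (+1)  1964: Wed (+1)
Saturday years: 1927, 1938, 1944, 1949, 1955 — 5 in total.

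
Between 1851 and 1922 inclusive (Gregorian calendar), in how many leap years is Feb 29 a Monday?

Leap years in 1851–1922: 17 of them.
Feb 29 weekday advances by 5 (mod 7) from one leap year to the next four years later (or differs when a century non-leap intervenes).
Leap-day weekdays: 1852:Sun 1856:Fri 1860:Wed 1864:Mon✓ 1868:Sat 1872:Thu 1876:Tue 1880:Sun 1884:Fri 1888:Wed 1892:Mon✓ 1896:Sat 1904:Mon✓ 1908:Sat 1912:Thu 1916:Tue 1920:Sun
Monday: 1864, 1892, 1904 → 3.

3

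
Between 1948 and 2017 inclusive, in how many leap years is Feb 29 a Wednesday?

3

Leap years in 1948–2017: 18 of them.
Feb 29 weekday advances by 5 (mod 7) from one leap year to the next four years later (or differs when a century non-leap intervenes).
Leap-day weekdays: 1948:Sun 1952:Fri 1956:Wed✓ 1960:Mon 1964:Sat 1968:Thu 1972:Tue 1976:Sun 1980:Fri 1984:Wed✓ 1988:Mon 1992:Sat 1996:Thu 2000:Tue 2004:Sun 2008:Fri 2012:Wed✓ 2016:Mon
Wednesday: 1956, 1984, 2012 → 3.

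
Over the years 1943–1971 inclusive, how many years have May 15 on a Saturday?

Track May 15's weekday year by year (advancing +1, or +2 across a Feb 29):
  1943: Sat ✓  1944: Mon (+2)  1945: Tue (+1)  1946: Wed (+1)  1947: Thu (+1)
  1948: Sat (+2) ✓  1949: Sun (+1)  1950: Mon (+1)  1951: Tue (+1)  1952: Thu (+2)
  1953: Fri (+1)  1954: Sat (+1) ✓  1955: Sun (+1)  1956: Tue (+2)  1957: Wed (+1)
  1958: Thu (+1)  1959: Fri (+1)  1960: Sun (+2)  1961: Mon (+1)  1962: Tue (+1)
  1963: Wed (+1)  1964: Fri (+2)  1965: Sat (+1) ✓  1966: Sun (+1)  1967: Mon (+1)
  1968: Wed (+2)  1969: Thu (+1)  1970: Fri (+1)  1971: Sat (+1) ✓
Saturday years: 1943, 1948, 1954, 1965, 1971 — 5 in total.

5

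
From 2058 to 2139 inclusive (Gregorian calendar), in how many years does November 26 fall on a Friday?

12

Track November 26's weekday year by year (advancing +1, or +2 across a Feb 29):
  2058: Tue  2059: Wed (+1)  2060: Fri (+2) ✓  2061: Sat (+1)  2062: Sun (+1)
  2063: Mon (+1)  2064: Wed (+2)  2065: Thu (+1)  2066: Fri (+1) ✓  2067: Sat (+1)
  2068: Mon (+2)  2069: Tue (+1)  2070: Wed (+1)  2071: Thu (+1)  … (54 more years) …
  2126: Tue (+1)  2127: Wed (+1)  2128: Fri (+2) ✓  2129: Sat (+1)  2130: Sun (+1)
  2131: Mon (+1)  2132: Wed (+2)  2133: Thu (+1)  2134: Fri (+1) ✓  2135: Sat (+1)
  2136: Mon (+2)  2137: Tue (+1)  2138: Wed (+1)  2139: Thu (+1)
Friday years: 2060, 2066, 2077, 2083, 2088, 2094, 2100, 2106, 2117, 2123, 2128, 2134 — 12 in total.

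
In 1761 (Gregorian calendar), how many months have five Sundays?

4

A month of length L has five Sundays iff its first Sunday is on day ≤ L−28 (so day 1–3 in a 31-day month, 1–2 in a 30-day month, day 1 in a leap February).
Checking each month of 1761: Jan starts Thu (31d); Feb starts Sun (28d); Mar starts Sun (31d) ✓; Apr starts Wed (30d); May starts Fri (31d) ✓; Jun starts Mon (30d); Jul starts Wed (31d); Aug starts Sat (31d) ✓; Sep starts Tue (30d); Oct starts Thu (31d); Nov starts Sun (30d) ✓; Dec starts Tue (31d).
Five-Sunday months: March, May, August, November → 4.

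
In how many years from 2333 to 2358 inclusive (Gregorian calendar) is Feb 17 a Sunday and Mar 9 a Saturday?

Check each year's weekday for Feb 17 and Mar 9:
  2333: Fri/Thu  2334: Sat/Fri  2335: Sun/Sat ✓  2336: Mon/Mon  2337: Wed/Tue  2338: Thu/Wed  2339: Fri/Thu  2340: Sat/Sat  2341: Mon/Sun  2342: Tue/Mon  2343: Wed/Tue  2344: Thu/Thu  2345: Sat/Fri  2346: Sun/Sat ✓  2347: Mon/Sun  2348: Tue/Tue  2349: Thu/Wed  2350: Fri/Thu  2351: Sat/Fri  2352: Sun/Sun  2353: Tue/Mon  2354: Wed/Tue  2355: Thu/Wed  2356: Fri/Fri  2357: Sun/Sat ✓  2358: Mon/Sun
Both conditions hold in: 2335, 2346, 2357 — 3.

3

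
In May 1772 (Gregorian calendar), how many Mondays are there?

May 1772 has 31 days and begins on Friday.
The first Monday is May 4.
Mondays fall on 4, 11, 18, 25 — that's 4.

4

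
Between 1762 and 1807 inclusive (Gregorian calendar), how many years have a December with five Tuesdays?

December has 31 days; it has five Tuesdays when Tuesday falls among the first (month-length − 28) days — i.e. when December 1 is one of Tuesday/Monday/Sunday.
December 1 by year: 1762:Wed 1763:Thu 1764:Sat 1765:Sun✓ 1766:Mon✓ 1767:Tue✓ 1768:Thu 1769:Fri 1770:Sat 1771:Sun✓ 1772:Tue✓ 1773:Wed 1774:Thu 1775:Fri 1776:Sun✓ …(16 more)… 1793:Sun✓ 1794:Mon✓ 1795:Tue✓ 1796:Thu 1797:Fri 1798:Sat 1799:Sun✓ 1800:Mon✓ 1801:Tue✓ 1802:Wed 1803:Thu 1804:Sat 1805:Sun✓ 1806:Mon✓ 1807:Tue✓
Years with five Tuesdays: 1765, 1766, 1767, 1771, 1772, 1776, 1777, 1778, 1782, 1783, 1788, 1789, 1793, 1794, 1795, 1799, 1800, 1801, 1805, 1806, 1807 → 21.

21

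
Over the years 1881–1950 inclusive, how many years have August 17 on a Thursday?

11

Track August 17's weekday year by year (advancing +1, or +2 across a Feb 29):
  1881: Wed  1882: Thu (+1) ✓  1883: Fri (+1)  1884: Sun (+2)  1885: Mon (+1)
  1886: Tue (+1)  1887: Wed (+1)  1888: Fri (+2)  1889: Sat (+1)  1890: Sun (+1)
  1891: Mon (+1)  1892: Wed (+2)  1893: Thu (+1) ✓  1894: Fri (+1)  … (42 more years) …
  1937: Tue (+1)  1938: Wed (+1)  1939: Thu (+1) ✓  1940: Sat (+2)  1941: Sun (+1)
  1942: Mon (+1)  1943: Tue (+1)  1944: Thu (+2) ✓  1945: Fri (+1)  1946: Sat (+1)
  1947: Sun (+1)  1948: Tue (+2)  1949: Wed (+1)  1950: Thu (+1) ✓
Thursday years: 1882, 1893, 1899, 1905, 1911, 1916, 1922, 1933, 1939, 1944, 1950 — 11 in total.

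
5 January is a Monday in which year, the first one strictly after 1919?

From one year to the next, a fixed date's weekday advances by 1, or by 2 when a Feb 29 lies between the two dates.
1919: January 5 is Sunday.
1920: Monday (+1)
5 January falls on a Monday in 1920.

1920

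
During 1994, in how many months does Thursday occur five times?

4

A month of length L has five Thursdays iff its first Thursday is on day ≤ L−28 (so day 1–3 in a 31-day month, 1–2 in a 30-day month, day 1 in a leap February).
Checking each month of 1994: Jan starts Sat (31d); Feb starts Tue (28d); Mar starts Tue (31d) ✓; Apr starts Fri (30d); May starts Sun (31d); Jun starts Wed (30d) ✓; Jul starts Fri (31d); Aug starts Mon (31d); Sep starts Thu (30d) ✓; Oct starts Sat (31d); Nov starts Tue (30d); Dec starts Thu (31d) ✓.
Five-Thursday months: March, June, September, December → 4.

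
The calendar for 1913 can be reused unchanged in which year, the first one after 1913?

1919

Two years share a calendar iff Jan 1 falls on the same weekday and both are leap or both are common. 1913: Jan 1 is Wednesday, common year.
1914: Jan 1 Thursday, common
1915: Jan 1 Friday, common
1916: Jan 1 Saturday, leap
1917: Jan 1 Monday, common
1918: Jan 1 Tuesday, common
1919: Jan 1 Wednesday, common
1919 matches on both conditions.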